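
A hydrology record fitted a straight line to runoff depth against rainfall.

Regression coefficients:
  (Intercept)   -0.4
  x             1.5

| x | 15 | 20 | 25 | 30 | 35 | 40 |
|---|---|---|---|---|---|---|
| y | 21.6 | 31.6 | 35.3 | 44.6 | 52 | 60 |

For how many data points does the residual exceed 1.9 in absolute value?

x=15: ŷ = -0.4 + 1.5·15 = 22.1; r = 21.6 − 22.1 = -0.5
x=20: ŷ = -0.4 + 1.5·20 = 29.6; r = 31.6 − 29.6 = 2
x=25: ŷ = -0.4 + 1.5·25 = 37.1; r = 35.3 − 37.1 = -1.8
x=30: ŷ = -0.4 + 1.5·30 = 44.6; r = 44.6 − 44.6 = 0
x=35: ŷ = -0.4 + 1.5·35 = 52.1; r = 52 − 52.1 = -0.1
x=40: ŷ = -0.4 + 1.5·40 = 59.6; r = 60 − 59.6 = 0.4
|r| > 1.9: x=20 (|r|=2) → 1

1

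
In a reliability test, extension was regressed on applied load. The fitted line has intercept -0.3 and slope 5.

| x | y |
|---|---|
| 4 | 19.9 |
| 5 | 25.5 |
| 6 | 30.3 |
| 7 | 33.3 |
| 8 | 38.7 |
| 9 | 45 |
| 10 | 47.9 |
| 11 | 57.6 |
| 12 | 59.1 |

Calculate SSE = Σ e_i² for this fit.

x=4: ŷ = -0.3 + 5·4 = 19.7; e = 19.9 − 19.7 = 0.2
x=5: ŷ = -0.3 + 5·5 = 24.7; e = 25.5 − 24.7 = 0.8
x=6: ŷ = -0.3 + 5·6 = 29.7; e = 30.3 − 29.7 = 0.6
x=7: ŷ = -0.3 + 5·7 = 34.7; e = 33.3 − 34.7 = -1.4
x=8: ŷ = -0.3 + 5·8 = 39.7; e = 38.7 − 39.7 = -1
x=9: ŷ = -0.3 + 5·9 = 44.7; e = 45 − 44.7 = 0.3
x=10: ŷ = -0.3 + 5·10 = 49.7; e = 47.9 − 49.7 = -1.8
x=11: ŷ = -0.3 + 5·11 = 54.7; e = 57.6 − 54.7 = 2.9
x=12: ŷ = -0.3 + 5·12 = 59.7; e = 59.1 − 59.7 = -0.6
SSE = 0.04 + 0.64 + 0.36 + 1.96 + 1 + 0.09 + 3.24 + 8.41 + 0.36 = 16.1

SSE = 16.1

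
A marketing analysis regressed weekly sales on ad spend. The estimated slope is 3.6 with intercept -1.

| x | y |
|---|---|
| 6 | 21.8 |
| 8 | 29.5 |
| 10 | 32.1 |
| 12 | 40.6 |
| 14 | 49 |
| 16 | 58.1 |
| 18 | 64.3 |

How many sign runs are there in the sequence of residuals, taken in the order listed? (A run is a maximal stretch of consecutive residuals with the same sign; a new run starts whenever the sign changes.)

x=6: ŷ = -1 + 3.6·6 = 20.6; r = 21.8 − 20.6 = 1.2
x=8: ŷ = -1 + 3.6·8 = 27.8; r = 29.5 − 27.8 = 1.7
x=10: ŷ = -1 + 3.6·10 = 35; r = 32.1 − 35 = -2.9
x=12: ŷ = -1 + 3.6·12 = 42.2; r = 40.6 − 42.2 = -1.6
x=14: ŷ = -1 + 3.6·14 = 49.4; r = 49 − 49.4 = -0.4
x=16: ŷ = -1 + 3.6·16 = 56.6; r = 58.1 − 56.6 = 1.5
x=18: ŷ = -1 + 3.6·18 = 63.8; r = 64.3 − 63.8 = 0.5
Signs: + + − − − + +
Runs: +×2, −×3, +×2 → 3

3 runs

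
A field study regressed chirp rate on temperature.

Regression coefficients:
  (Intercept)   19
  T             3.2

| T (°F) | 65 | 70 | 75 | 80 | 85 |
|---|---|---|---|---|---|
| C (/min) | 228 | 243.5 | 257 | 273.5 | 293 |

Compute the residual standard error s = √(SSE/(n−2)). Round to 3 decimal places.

s = 1.958

T=65: ŷ = 19 + 3.2·65 = 227; r = 228 − 227 = 1
T=70: ŷ = 19 + 3.2·70 = 243; r = 243.5 − 243 = 0.5
T=75: ŷ = 19 + 3.2·75 = 259; r = 257 − 259 = -2
T=80: ŷ = 19 + 3.2·80 = 275; r = 273.5 − 275 = -1.5
T=85: ŷ = 19 + 3.2·85 = 291; r = 293 − 291 = 2
SSE = 1 + 0.25 + 4 + 2.25 + 4 = 11.5
s = √(11.5/3) = √3.83333 ≈ 1.958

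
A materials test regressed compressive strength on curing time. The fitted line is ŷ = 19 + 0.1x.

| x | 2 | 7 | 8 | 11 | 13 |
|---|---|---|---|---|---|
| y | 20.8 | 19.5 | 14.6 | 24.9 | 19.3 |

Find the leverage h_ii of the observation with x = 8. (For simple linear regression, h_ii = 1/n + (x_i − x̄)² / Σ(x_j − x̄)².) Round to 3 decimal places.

x̄ = (2 + 7 + 8 + 11 + 13)/5 = 8.2
Σ(x − x̄)² = 38.44 + 1.44 + 0.04 + 7.84 + 23.04 = 70.8
h = 1/5 + (-0.2)²/70.8 = 0.2 + 0.000564972 = 0.201

h = 0.201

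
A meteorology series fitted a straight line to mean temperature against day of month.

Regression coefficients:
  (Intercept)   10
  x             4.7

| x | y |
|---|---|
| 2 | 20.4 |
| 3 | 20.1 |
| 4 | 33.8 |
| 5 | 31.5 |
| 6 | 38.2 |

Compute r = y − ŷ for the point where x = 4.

r = 5

ŷ = 10 + 4.7·4 = 28.8
r = 33.8 − 28.8 = 5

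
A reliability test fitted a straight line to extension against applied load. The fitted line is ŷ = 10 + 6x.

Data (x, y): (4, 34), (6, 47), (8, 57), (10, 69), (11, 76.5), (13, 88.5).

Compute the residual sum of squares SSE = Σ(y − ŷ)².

x=4: ŷ = 10 + 6·4 = 34; e = 34 − 34 = 0
x=6: ŷ = 10 + 6·6 = 46; e = 47 − 46 = 1
x=8: ŷ = 10 + 6·8 = 58; e = 57 − 58 = -1
x=10: ŷ = 10 + 6·10 = 70; e = 69 − 70 = -1
x=11: ŷ = 10 + 6·11 = 76; e = 76.5 − 76 = 0.5
x=13: ŷ = 10 + 6·13 = 88; e = 88.5 − 88 = 0.5
SSE = 0 + 1 + 1 + 1 + 0.25 + 0.25 = 3.5

SSE = 3.5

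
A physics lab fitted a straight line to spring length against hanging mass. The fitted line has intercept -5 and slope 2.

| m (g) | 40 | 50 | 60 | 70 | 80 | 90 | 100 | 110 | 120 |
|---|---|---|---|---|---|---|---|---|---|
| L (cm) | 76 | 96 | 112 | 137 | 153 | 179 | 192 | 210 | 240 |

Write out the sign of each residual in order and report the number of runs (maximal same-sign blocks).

7 runs

m=40: L̂ = -5 + 2·40 = 75; e = 76 − 75 = 1
m=50: L̂ = -5 + 2·50 = 95; e = 96 − 95 = 1
m=60: L̂ = -5 + 2·60 = 115; e = 112 − 115 = -3
m=70: L̂ = -5 + 2·70 = 135; e = 137 − 135 = 2
m=80: L̂ = -5 + 2·80 = 155; e = 153 − 155 = -2
m=90: L̂ = -5 + 2·90 = 175; e = 179 − 175 = 4
m=100: L̂ = -5 + 2·100 = 195; e = 192 − 195 = -3
m=110: L̂ = -5 + 2·110 = 215; e = 210 − 215 = -5
m=120: L̂ = -5 + 2·120 = 235; e = 240 − 235 = 5
Signs: + + − + − + − − +
Runs: +×2, −×1, +×1, −×1, +×1, −×2, +×1 → 7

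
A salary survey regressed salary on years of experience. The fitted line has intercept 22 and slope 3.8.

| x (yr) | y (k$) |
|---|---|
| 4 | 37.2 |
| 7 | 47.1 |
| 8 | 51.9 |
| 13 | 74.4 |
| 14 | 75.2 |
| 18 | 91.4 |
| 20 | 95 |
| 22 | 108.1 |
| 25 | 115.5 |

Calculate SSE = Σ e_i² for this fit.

x=4: ŷ = 22 + 3.8·4 = 37.2; e = 37.2 − 37.2 = 0
x=7: ŷ = 22 + 3.8·7 = 48.6; e = 47.1 − 48.6 = -1.5
x=8: ŷ = 22 + 3.8·8 = 52.4; e = 51.9 − 52.4 = -0.5
x=13: ŷ = 22 + 3.8·13 = 71.4; e = 74.4 − 71.4 = 3
x=14: ŷ = 22 + 3.8·14 = 75.2; e = 75.2 − 75.2 = 0
x=18: ŷ = 22 + 3.8·18 = 90.4; e = 91.4 − 90.4 = 1
x=20: ŷ = 22 + 3.8·20 = 98; e = 95 − 98 = -3
x=22: ŷ = 22 + 3.8·22 = 105.6; e = 108.1 − 105.6 = 2.5
x=25: ŷ = 22 + 3.8·25 = 117; e = 115.5 − 117 = -1.5
SSE = 0 + 2.25 + 0.25 + 9 + 0 + 1 + 9 + 6.25 + 2.25 = 30

SSE = 30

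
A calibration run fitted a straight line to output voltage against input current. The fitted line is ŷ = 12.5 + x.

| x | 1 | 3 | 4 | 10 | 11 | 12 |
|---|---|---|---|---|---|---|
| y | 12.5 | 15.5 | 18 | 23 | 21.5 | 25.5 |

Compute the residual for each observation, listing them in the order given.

-1, 0, 1.5, 0.5, -2, 1

x=1: ŷ = 12.5 + 1 = 13.5; e = 12.5 − 13.5 = -1
x=3: ŷ = 12.5 + 3 = 15.5; e = 15.5 − 15.5 = 0
x=4: ŷ = 12.5 + 4 = 16.5; e = 18 − 16.5 = 1.5
x=10: ŷ = 12.5 + 10 = 22.5; e = 23 − 22.5 = 0.5
x=11: ŷ = 12.5 + 11 = 23.5; e = 21.5 − 23.5 = -2
x=12: ŷ = 12.5 + 12 = 24.5; e = 25.5 − 24.5 = 1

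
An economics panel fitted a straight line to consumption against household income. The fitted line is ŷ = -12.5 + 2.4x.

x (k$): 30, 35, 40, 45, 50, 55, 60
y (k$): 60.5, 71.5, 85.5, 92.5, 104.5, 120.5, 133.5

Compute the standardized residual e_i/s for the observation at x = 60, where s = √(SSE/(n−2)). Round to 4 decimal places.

0.8452

x=30: ŷ = -12.5 + 2.4·30 = 59.5; e = 60.5 − 59.5 = 1
x=35: ŷ = -12.5 + 2.4·35 = 71.5; e = 71.5 − 71.5 = 0
x=40: ŷ = -12.5 + 2.4·40 = 83.5; e = 85.5 − 83.5 = 2
x=45: ŷ = -12.5 + 2.4·45 = 95.5; e = 92.5 − 95.5 = -3
x=50: ŷ = -12.5 + 2.4·50 = 107.5; e = 104.5 − 107.5 = -3
x=55: ŷ = -12.5 + 2.4·55 = 119.5; e = 120.5 − 119.5 = 1
x=60: ŷ = -12.5 + 2.4·60 = 131.5; e = 133.5 − 131.5 = 2
SSE = 1 + 0 + 4 + 9 + 9 + 1 + 4 = 28
s = √(28/5) = 2.36643
e/s = 2 / 2.36643 = 0.8452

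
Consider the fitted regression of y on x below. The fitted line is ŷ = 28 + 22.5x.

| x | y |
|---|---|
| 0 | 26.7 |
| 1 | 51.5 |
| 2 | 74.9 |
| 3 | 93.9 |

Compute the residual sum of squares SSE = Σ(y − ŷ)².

SSE = 8.86

x=0: ŷ = 28 + 22.5·0 = 28; e = 26.7 − 28 = -1.3
x=1: ŷ = 28 + 22.5·1 = 50.5; e = 51.5 − 50.5 = 1
x=2: ŷ = 28 + 22.5·2 = 73; e = 74.9 − 73 = 1.9
x=3: ŷ = 28 + 22.5·3 = 95.5; e = 93.9 − 95.5 = -1.6
SSE = 1.69 + 1 + 3.61 + 2.56 = 8.86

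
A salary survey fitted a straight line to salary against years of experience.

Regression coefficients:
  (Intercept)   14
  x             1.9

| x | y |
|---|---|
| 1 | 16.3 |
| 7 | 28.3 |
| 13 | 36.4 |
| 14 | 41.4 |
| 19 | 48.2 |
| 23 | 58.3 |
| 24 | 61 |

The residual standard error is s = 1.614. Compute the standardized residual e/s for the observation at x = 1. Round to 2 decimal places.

0.25

ŷ = 14 + 1.9·1 = 15.9
e = 16.3 − 15.9 = 0.4
e/s = 0.4 / 1.614 = 0.25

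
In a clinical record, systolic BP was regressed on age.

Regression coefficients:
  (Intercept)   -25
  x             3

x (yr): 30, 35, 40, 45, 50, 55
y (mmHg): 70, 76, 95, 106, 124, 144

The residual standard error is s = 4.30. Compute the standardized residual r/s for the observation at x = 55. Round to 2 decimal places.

0.93

ŷ = -25 + 3·55 = 140
r = 144 − 140 = 4
r/s = 4 / 4.30 = 0.93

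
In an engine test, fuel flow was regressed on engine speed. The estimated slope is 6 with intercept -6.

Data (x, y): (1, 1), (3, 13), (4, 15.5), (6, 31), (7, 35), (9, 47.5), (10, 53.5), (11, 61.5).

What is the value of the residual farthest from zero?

r = -2.5

x=1: ŷ = -6 + 6·1 = 0; r = 1 − 0 = 1
x=3: ŷ = -6 + 6·3 = 12; r = 13 − 12 = 1
x=4: ŷ = -6 + 6·4 = 18; r = 15.5 − 18 = -2.5
x=6: ŷ = -6 + 6·6 = 30; r = 31 − 30 = 1
x=7: ŷ = -6 + 6·7 = 36; r = 35 − 36 = -1
x=9: ŷ = -6 + 6·9 = 48; r = 47.5 − 48 = -0.5
x=10: ŷ = -6 + 6·10 = 54; r = 53.5 − 54 = -0.5
x=11: ŷ = -6 + 6·11 = 60; r = 61.5 − 60 = 1.5
Largest |r| is 2.5 at x = 4, residual -2.5.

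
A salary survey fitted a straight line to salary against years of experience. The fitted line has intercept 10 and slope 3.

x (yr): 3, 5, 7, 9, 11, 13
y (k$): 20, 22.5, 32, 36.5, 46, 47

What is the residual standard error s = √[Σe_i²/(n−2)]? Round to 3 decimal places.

x=3: ŷ = 10 + 3·3 = 19; e = 20 − 19 = 1
x=5: ŷ = 10 + 3·5 = 25; e = 22.5 − 25 = -2.5
x=7: ŷ = 10 + 3·7 = 31; e = 32 − 31 = 1
x=9: ŷ = 10 + 3·9 = 37; e = 36.5 − 37 = -0.5
x=11: ŷ = 10 + 3·11 = 43; e = 46 − 43 = 3
x=13: ŷ = 10 + 3·13 = 49; e = 47 − 49 = -2
SSE = 1 + 6.25 + 1 + 0.25 + 9 + 4 = 21.5
s = √(21.5/4) = √5.375 ≈ 2.318

s = 2.318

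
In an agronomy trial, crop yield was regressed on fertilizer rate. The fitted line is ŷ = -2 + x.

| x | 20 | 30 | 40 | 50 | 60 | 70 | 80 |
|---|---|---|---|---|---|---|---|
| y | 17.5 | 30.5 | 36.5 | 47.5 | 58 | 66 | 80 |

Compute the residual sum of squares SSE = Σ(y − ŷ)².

SSE = 17

x=20: ŷ = -2 + 20 = 18; e = 17.5 − 18 = -0.5
x=30: ŷ = -2 + 30 = 28; e = 30.5 − 28 = 2.5
x=40: ŷ = -2 + 40 = 38; e = 36.5 − 38 = -1.5
x=50: ŷ = -2 + 50 = 48; e = 47.5 − 48 = -0.5
x=60: ŷ = -2 + 60 = 58; e = 58 − 58 = 0
x=70: ŷ = -2 + 70 = 68; e = 66 − 68 = -2
x=80: ŷ = -2 + 80 = 78; e = 80 − 78 = 2
SSE = 0.25 + 6.25 + 2.25 + 0.25 + 0 + 4 + 4 = 17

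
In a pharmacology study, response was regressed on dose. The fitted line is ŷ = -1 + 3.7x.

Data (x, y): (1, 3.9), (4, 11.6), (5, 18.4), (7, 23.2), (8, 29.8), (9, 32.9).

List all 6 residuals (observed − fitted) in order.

x=1: ŷ = -1 + 3.7·1 = 2.7; e = 3.9 − 2.7 = 1.2
x=4: ŷ = -1 + 3.7·4 = 13.8; e = 11.6 − 13.8 = -2.2
x=5: ŷ = -1 + 3.7·5 = 17.5; e = 18.4 − 17.5 = 0.9
x=7: ŷ = -1 + 3.7·7 = 24.9; e = 23.2 − 24.9 = -1.7
x=8: ŷ = -1 + 3.7·8 = 28.6; e = 29.8 − 28.6 = 1.2
x=9: ŷ = -1 + 3.7·9 = 32.3; e = 32.9 − 32.3 = 0.6

1.2, -2.2, 0.9, -1.7, 1.2, 0.6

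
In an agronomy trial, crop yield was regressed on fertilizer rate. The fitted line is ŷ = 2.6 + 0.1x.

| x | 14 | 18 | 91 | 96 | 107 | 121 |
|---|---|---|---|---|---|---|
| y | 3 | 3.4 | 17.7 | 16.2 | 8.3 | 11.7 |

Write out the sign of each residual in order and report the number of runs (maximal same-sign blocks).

3 runs

x=14: ŷ = 2.6 + 0.1·14 = 4; r = 3 − 4 = -1
x=18: ŷ = 2.6 + 0.1·18 = 4.4; r = 3.4 − 4.4 = -1
x=91: ŷ = 2.6 + 0.1·91 = 11.7; r = 17.7 − 11.7 = 6
x=96: ŷ = 2.6 + 0.1·96 = 12.2; r = 16.2 − 12.2 = 4
x=107: ŷ = 2.6 + 0.1·107 = 13.3; r = 8.3 − 13.3 = -5
x=121: ŷ = 2.6 + 0.1·121 = 14.7; r = 11.7 − 14.7 = -3
Signs: − − + + − −
Runs: −×2, +×2, −×2 → 3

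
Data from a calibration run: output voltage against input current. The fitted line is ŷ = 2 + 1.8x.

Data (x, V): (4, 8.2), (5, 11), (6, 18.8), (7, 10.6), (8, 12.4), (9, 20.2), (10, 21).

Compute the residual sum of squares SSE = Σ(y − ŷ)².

x=4: ŷ = 2 + 1.8·4 = 9.2; e = 8.2 − 9.2 = -1
x=5: ŷ = 2 + 1.8·5 = 11; e = 11 − 11 = 0
x=6: ŷ = 2 + 1.8·6 = 12.8; e = 18.8 − 12.8 = 6
x=7: ŷ = 2 + 1.8·7 = 14.6; e = 10.6 − 14.6 = -4
x=8: ŷ = 2 + 1.8·8 = 16.4; e = 12.4 − 16.4 = -4
x=9: ŷ = 2 + 1.8·9 = 18.2; e = 20.2 − 18.2 = 2
x=10: ŷ = 2 + 1.8·10 = 20; e = 21 − 20 = 1
SSE = 1 + 0 + 36 + 16 + 16 + 4 + 1 = 74

SSE = 74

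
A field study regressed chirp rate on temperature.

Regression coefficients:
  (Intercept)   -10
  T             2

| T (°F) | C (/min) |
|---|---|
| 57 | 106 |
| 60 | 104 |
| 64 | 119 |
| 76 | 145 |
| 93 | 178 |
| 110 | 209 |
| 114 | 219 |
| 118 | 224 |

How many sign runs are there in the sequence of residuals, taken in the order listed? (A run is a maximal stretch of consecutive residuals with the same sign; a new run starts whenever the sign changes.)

T=57: ŷ = -10 + 2·57 = 104; r = 106 − 104 = 2
T=60: ŷ = -10 + 2·60 = 110; r = 104 − 110 = -6
T=64: ŷ = -10 + 2·64 = 118; r = 119 − 118 = 1
T=76: ŷ = -10 + 2·76 = 142; r = 145 − 142 = 3
T=93: ŷ = -10 + 2·93 = 176; r = 178 − 176 = 2
T=110: ŷ = -10 + 2·110 = 210; r = 209 − 210 = -1
T=114: ŷ = -10 + 2·114 = 218; r = 219 − 218 = 1
T=118: ŷ = -10 + 2·118 = 226; r = 224 − 226 = -2
Signs: + − + + + − + −
Runs: +×1, −×1, +×3, −×1, +×1, −×1 → 6

6 runs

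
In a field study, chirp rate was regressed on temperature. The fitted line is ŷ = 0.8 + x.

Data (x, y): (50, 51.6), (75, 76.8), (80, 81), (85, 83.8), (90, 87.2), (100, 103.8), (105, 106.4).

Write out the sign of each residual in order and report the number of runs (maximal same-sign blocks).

3 runs

x=50: ŷ = 0.8 + 50 = 50.8; e = 51.6 − 50.8 = 0.8
x=75: ŷ = 0.8 + 75 = 75.8; e = 76.8 − 75.8 = 1
x=80: ŷ = 0.8 + 80 = 80.8; e = 81 − 80.8 = 0.2
x=85: ŷ = 0.8 + 85 = 85.8; e = 83.8 − 85.8 = -2
x=90: ŷ = 0.8 + 90 = 90.8; e = 87.2 − 90.8 = -3.6
x=100: ŷ = 0.8 + 100 = 100.8; e = 103.8 − 100.8 = 3
x=105: ŷ = 0.8 + 105 = 105.8; e = 106.4 − 105.8 = 0.6
Signs: + + + − − + +
Runs: +×3, −×2, +×2 → 3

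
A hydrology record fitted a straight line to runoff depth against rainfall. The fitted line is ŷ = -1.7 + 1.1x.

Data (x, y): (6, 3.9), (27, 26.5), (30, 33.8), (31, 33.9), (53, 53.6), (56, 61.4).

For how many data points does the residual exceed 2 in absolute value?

x=6: ŷ = -1.7 + 1.1·6 = 4.9; e = 3.9 − 4.9 = -1
x=27: ŷ = -1.7 + 1.1·27 = 28; e = 26.5 − 28 = -1.5
x=30: ŷ = -1.7 + 1.1·30 = 31.3; e = 33.8 − 31.3 = 2.5
x=31: ŷ = -1.7 + 1.1·31 = 32.4; e = 33.9 − 32.4 = 1.5
x=53: ŷ = -1.7 + 1.1·53 = 56.6; e = 53.6 − 56.6 = -3
x=56: ŷ = -1.7 + 1.1·56 = 59.9; e = 61.4 − 59.9 = 1.5
|e| > 2: x=30 (|e|=2.5), x=53 (|e|=3) → 2

2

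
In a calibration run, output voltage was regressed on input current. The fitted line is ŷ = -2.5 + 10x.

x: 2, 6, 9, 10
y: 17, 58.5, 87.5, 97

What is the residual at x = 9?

ŷ = -2.5 + 10·9 = 87.5
e = 87.5 − 87.5 = 0

e = 0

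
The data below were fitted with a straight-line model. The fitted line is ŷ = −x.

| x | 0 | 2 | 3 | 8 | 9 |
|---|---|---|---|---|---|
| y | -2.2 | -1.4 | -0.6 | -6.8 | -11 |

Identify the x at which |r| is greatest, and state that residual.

x=0: ŷ = −0 = 0; r = -2.2 − 0 = -2.2
x=2: ŷ = −2 = -2; r = -1.4 − (-2) = 0.6
x=3: ŷ = −3 = -3; r = -0.6 − (-3) = 2.4
x=8: ŷ = −8 = -8; r = -6.8 − (-8) = 1.2
x=9: ŷ = −9 = -9; r = -11 − (-9) = -2
Largest |r| is 2.4 at x = 3, residual 2.4.

x = 3, r = 2.4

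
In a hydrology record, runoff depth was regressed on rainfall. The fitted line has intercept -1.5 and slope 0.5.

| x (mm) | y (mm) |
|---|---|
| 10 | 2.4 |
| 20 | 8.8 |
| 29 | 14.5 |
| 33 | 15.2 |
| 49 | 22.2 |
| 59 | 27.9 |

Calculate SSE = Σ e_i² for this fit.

SSE = 4.24

x=10: ŷ = -1.5 + 0.5·10 = 3.5; e = 2.4 − 3.5 = -1.1
x=20: ŷ = -1.5 + 0.5·20 = 8.5; e = 8.8 − 8.5 = 0.3
x=29: ŷ = -1.5 + 0.5·29 = 13; e = 14.5 − 13 = 1.5
x=33: ŷ = -1.5 + 0.5·33 = 15; e = 15.2 − 15 = 0.2
x=49: ŷ = -1.5 + 0.5·49 = 23; e = 22.2 − 23 = -0.8
x=59: ŷ = -1.5 + 0.5·59 = 28; e = 27.9 − 28 = -0.1
SSE = 1.21 + 0.09 + 2.25 + 0.04 + 0.64 + 0.01 = 4.24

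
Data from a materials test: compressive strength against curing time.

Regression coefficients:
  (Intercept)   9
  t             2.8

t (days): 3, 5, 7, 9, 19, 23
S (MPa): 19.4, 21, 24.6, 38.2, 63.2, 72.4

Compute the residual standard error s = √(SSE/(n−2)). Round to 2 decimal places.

s = 3.24

t=3: Ŝ = 9 + 2.8·3 = 17.4; r = 19.4 − 17.4 = 2
t=5: Ŝ = 9 + 2.8·5 = 23; r = 21 − 23 = -2
t=7: Ŝ = 9 + 2.8·7 = 28.6; r = 24.6 − 28.6 = -4
t=9: Ŝ = 9 + 2.8·9 = 34.2; r = 38.2 − 34.2 = 4
t=19: Ŝ = 9 + 2.8·19 = 62.2; r = 63.2 − 62.2 = 1
t=23: Ŝ = 9 + 2.8·23 = 73.4; r = 72.4 − 73.4 = -1
SSE = 4 + 4 + 16 + 16 + 1 + 1 = 42
s = √(42/4) = √10.5 ≈ 3.24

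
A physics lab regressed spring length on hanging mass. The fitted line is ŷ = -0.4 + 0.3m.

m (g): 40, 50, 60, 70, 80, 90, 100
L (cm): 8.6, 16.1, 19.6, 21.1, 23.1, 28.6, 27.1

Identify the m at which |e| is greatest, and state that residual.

m = 40, e = -3

m=40: ŷ = -0.4 + 0.3·40 = 11.6; e = 8.6 − 11.6 = -3
m=50: ŷ = -0.4 + 0.3·50 = 14.6; e = 16.1 − 14.6 = 1.5
m=60: ŷ = -0.4 + 0.3·60 = 17.6; e = 19.6 − 17.6 = 2
m=70: ŷ = -0.4 + 0.3·70 = 20.6; e = 21.1 − 20.6 = 0.5
m=80: ŷ = -0.4 + 0.3·80 = 23.6; e = 23.1 − 23.6 = -0.5
m=90: ŷ = -0.4 + 0.3·90 = 26.6; e = 28.6 − 26.6 = 2
m=100: ŷ = -0.4 + 0.3·100 = 29.6; e = 27.1 − 29.6 = -2.5
Largest |e| is 3 at m = 40, residual -3.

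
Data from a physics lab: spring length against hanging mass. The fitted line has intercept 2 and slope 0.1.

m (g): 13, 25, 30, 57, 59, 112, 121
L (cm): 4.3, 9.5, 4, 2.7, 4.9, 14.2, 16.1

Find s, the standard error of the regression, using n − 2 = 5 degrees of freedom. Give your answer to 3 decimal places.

s = 3.633

m=13: ŷ = 2 + 0.1·13 = 3.3; e = 4.3 − 3.3 = 1
m=25: ŷ = 2 + 0.1·25 = 4.5; e = 9.5 − 4.5 = 5
m=30: ŷ = 2 + 0.1·30 = 5; e = 4 − 5 = -1
m=57: ŷ = 2 + 0.1·57 = 7.7; e = 2.7 − 7.7 = -5
m=59: ŷ = 2 + 0.1·59 = 7.9; e = 4.9 − 7.9 = -3
m=112: ŷ = 2 + 0.1·112 = 13.2; e = 14.2 − 13.2 = 1
m=121: ŷ = 2 + 0.1·121 = 14.1; e = 16.1 − 14.1 = 2
SSE = 1 + 25 + 1 + 25 + 9 + 1 + 4 = 66
s = √(66/5) = √13.2 ≈ 3.633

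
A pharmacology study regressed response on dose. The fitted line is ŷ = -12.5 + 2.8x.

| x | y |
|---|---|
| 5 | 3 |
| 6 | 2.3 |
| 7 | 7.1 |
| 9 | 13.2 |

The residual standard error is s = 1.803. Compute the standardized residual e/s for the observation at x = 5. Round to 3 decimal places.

0.832

ŷ = -12.5 + 2.8·5 = 1.5
e = 3 − 1.5 = 1.5
e/s = 1.5 / 1.803 = 0.832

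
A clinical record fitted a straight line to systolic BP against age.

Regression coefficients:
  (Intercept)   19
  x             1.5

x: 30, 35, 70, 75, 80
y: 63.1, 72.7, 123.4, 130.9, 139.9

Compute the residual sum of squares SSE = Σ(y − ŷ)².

x=30: ŷ = 19 + 1.5·30 = 64; r = 63.1 − 64 = -0.9
x=35: ŷ = 19 + 1.5·35 = 71.5; r = 72.7 − 71.5 = 1.2
x=70: ŷ = 19 + 1.5·70 = 124; r = 123.4 − 124 = -0.6
x=75: ŷ = 19 + 1.5·75 = 131.5; r = 130.9 − 131.5 = -0.6
x=80: ŷ = 19 + 1.5·80 = 139; r = 139.9 − 139 = 0.9
SSE = 0.81 + 1.44 + 0.36 + 0.36 + 0.81 = 3.78

SSE = 3.78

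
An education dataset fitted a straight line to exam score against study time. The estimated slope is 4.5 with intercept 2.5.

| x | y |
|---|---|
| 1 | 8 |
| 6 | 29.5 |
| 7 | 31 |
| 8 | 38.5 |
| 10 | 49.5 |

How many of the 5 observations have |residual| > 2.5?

1

x=1: ŷ = 2.5 + 4.5·1 = 7; e = 8 − 7 = 1
x=6: ŷ = 2.5 + 4.5·6 = 29.5; e = 29.5 − 29.5 = 0
x=7: ŷ = 2.5 + 4.5·7 = 34; e = 31 − 34 = -3
x=8: ŷ = 2.5 + 4.5·8 = 38.5; e = 38.5 − 38.5 = 0
x=10: ŷ = 2.5 + 4.5·10 = 47.5; e = 49.5 − 47.5 = 2
|e| > 2.5: x=7 (|e|=3) → 1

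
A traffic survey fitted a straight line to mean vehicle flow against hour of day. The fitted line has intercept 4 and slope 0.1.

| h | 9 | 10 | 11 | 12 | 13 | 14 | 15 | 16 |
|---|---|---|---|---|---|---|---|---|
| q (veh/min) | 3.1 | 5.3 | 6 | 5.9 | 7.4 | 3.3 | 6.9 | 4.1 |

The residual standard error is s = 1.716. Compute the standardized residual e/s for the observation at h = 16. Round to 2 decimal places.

-0.87

ŷ = 4 + 0.1·16 = 5.6
e = 4.1 − 5.6 = -1.5
e/s = -1.5 / 1.716 = -0.87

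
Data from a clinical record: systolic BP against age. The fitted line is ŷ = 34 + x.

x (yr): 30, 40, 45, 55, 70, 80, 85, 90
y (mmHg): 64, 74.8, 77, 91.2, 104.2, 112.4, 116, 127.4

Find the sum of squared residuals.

x=30: ŷ = 34 + 30 = 64; r = 64 − 64 = 0
x=40: ŷ = 34 + 40 = 74; r = 74.8 − 74 = 0.8
x=45: ŷ = 34 + 45 = 79; r = 77 − 79 = -2
x=55: ŷ = 34 + 55 = 89; r = 91.2 − 89 = 2.2
x=70: ŷ = 34 + 70 = 104; r = 104.2 − 104 = 0.2
x=80: ŷ = 34 + 80 = 114; r = 112.4 − 114 = -1.6
x=85: ŷ = 34 + 85 = 119; r = 116 − 119 = -3
x=90: ŷ = 34 + 90 = 124; r = 127.4 − 124 = 3.4
SSE = 0 + 0.64 + 4 + 4.84 + 0.04 + 2.56 + 9 + 11.56 = 32.64

SSE = 32.64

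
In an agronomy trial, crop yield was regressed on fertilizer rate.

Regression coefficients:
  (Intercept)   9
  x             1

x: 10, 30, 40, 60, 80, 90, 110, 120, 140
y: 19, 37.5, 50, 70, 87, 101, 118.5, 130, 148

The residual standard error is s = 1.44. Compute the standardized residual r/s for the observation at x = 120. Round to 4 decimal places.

ŷ = 9 + 120 = 129
r = 130 − 129 = 1
r/s = 1 / 1.44 = 0.6944

0.6944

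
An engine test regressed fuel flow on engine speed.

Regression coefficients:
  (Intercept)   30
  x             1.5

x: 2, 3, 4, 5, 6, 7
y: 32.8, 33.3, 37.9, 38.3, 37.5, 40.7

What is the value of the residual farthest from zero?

x=2: ŷ = 30 + 1.5·2 = 33; e = 32.8 − 33 = -0.2
x=3: ŷ = 30 + 1.5·3 = 34.5; e = 33.3 − 34.5 = -1.2
x=4: ŷ = 30 + 1.5·4 = 36; e = 37.9 − 36 = 1.9
x=5: ŷ = 30 + 1.5·5 = 37.5; e = 38.3 − 37.5 = 0.8
x=6: ŷ = 30 + 1.5·6 = 39; e = 37.5 − 39 = -1.5
x=7: ŷ = 30 + 1.5·7 = 40.5; e = 40.7 − 40.5 = 0.2
Largest |e| is 1.9 at x = 4, residual 1.9.

e = 1.9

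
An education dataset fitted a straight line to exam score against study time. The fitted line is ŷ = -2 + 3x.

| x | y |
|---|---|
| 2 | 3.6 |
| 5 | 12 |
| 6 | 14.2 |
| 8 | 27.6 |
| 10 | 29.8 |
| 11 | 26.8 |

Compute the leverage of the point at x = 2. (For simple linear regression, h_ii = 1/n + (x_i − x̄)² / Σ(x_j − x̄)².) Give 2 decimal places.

h = 0.61

x̄ = (2 + 5 + 6 + 8 + 10 + 11)/6 = 7
Σ(x − x̄)² = 25 + 4 + 1 + 1 + 9 + 16 = 56
h = 1/6 + (-5)²/56 = 0.166667 + 0.446429 = 0.61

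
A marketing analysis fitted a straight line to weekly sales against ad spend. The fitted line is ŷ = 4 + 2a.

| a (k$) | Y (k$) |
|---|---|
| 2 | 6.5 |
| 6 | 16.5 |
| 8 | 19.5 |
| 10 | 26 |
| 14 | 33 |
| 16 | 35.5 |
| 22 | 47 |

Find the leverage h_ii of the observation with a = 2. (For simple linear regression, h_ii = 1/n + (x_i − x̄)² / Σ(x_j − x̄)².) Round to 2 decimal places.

h = 0.45

ā = (2 + 6 + 8 + 10 + 14 + 16 + 22)/7 = 11.1429
Σ(a − ā)² = 83.5918 + 26.449 + 9.87755 + 1.30612 + 8.16327 + 23.5918 + 117.878 = 270.857
h = 1/7 + (-9.14286)²/270.857 = 0.142857 + 0.30862 = 0.45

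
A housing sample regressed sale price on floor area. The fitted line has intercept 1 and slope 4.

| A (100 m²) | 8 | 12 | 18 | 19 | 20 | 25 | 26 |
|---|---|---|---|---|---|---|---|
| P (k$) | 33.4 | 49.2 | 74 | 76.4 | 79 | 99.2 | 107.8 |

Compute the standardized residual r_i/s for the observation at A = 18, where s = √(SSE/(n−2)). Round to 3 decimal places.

0.548

A=8: ŷ = 1 + 4·8 = 33; r = 33.4 − 33 = 0.4
A=12: ŷ = 1 + 4·12 = 49; r = 49.2 − 49 = 0.2
A=18: ŷ = 1 + 4·18 = 73; r = 74 − 73 = 1
A=19: ŷ = 1 + 4·19 = 77; r = 76.4 − 77 = -0.6
A=20: ŷ = 1 + 4·20 = 81; r = 79 − 81 = -2
A=25: ŷ = 1 + 4·25 = 101; r = 99.2 − 101 = -1.8
A=26: ŷ = 1 + 4·26 = 105; r = 107.8 − 105 = 2.8
SSE = 0.16 + 0.04 + 1 + 0.36 + 4 + 3.24 + 7.84 = 16.64
s = √(16.64/5) = 1.82428
r/s = 1 / 1.82428 = 0.548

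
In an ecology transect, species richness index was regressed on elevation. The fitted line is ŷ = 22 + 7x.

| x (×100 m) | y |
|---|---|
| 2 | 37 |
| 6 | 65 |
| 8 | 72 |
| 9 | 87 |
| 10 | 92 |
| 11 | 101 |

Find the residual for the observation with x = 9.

r = 2

ŷ = 22 + 7·9 = 85
r = 87 − 85 = 2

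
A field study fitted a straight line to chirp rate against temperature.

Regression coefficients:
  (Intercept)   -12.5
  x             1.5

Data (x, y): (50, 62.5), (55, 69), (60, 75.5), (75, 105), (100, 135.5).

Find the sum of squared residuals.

x=50: ŷ = -12.5 + 1.5·50 = 62.5; r = 62.5 − 62.5 = 0
x=55: ŷ = -12.5 + 1.5·55 = 70; r = 69 − 70 = -1
x=60: ŷ = -12.5 + 1.5·60 = 77.5; r = 75.5 − 77.5 = -2
x=75: ŷ = -12.5 + 1.5·75 = 100; r = 105 − 100 = 5
x=100: ŷ = -12.5 + 1.5·100 = 137.5; r = 135.5 − 137.5 = -2
SSE = 0 + 1 + 4 + 25 + 4 = 34

SSE = 34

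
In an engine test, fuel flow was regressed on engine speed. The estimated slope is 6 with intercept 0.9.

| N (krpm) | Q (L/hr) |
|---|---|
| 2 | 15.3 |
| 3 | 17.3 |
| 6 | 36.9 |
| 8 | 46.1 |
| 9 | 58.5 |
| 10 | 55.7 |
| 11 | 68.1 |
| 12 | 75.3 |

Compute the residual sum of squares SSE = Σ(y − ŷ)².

SSE = 63.36

N=2: ŷ = 0.9 + 6·2 = 12.9; r = 15.3 − 12.9 = 2.4
N=3: ŷ = 0.9 + 6·3 = 18.9; r = 17.3 − 18.9 = -1.6
N=6: ŷ = 0.9 + 6·6 = 36.9; r = 36.9 − 36.9 = 0
N=8: ŷ = 0.9 + 6·8 = 48.9; r = 46.1 − 48.9 = -2.8
N=9: ŷ = 0.9 + 6·9 = 54.9; r = 58.5 − 54.9 = 3.6
N=10: ŷ = 0.9 + 6·10 = 60.9; r = 55.7 − 60.9 = -5.2
N=11: ŷ = 0.9 + 6·11 = 66.9; r = 68.1 − 66.9 = 1.2
N=12: ŷ = 0.9 + 6·12 = 72.9; r = 75.3 − 72.9 = 2.4
SSE = 5.76 + 2.56 + 0 + 7.84 + 12.96 + 27.04 + 1.44 + 5.76 = 63.36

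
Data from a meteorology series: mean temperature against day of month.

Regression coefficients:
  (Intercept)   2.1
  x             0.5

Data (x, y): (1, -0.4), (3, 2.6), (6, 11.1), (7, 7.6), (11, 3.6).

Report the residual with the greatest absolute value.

e = 6

x=1: ŷ = 2.1 + 0.5·1 = 2.6; e = -0.4 − 2.6 = -3
x=3: ŷ = 2.1 + 0.5·3 = 3.6; e = 2.6 − 3.6 = -1
x=6: ŷ = 2.1 + 0.5·6 = 5.1; e = 11.1 − 5.1 = 6
x=7: ŷ = 2.1 + 0.5·7 = 5.6; e = 7.6 − 5.6 = 2
x=11: ŷ = 2.1 + 0.5·11 = 7.6; e = 3.6 − 7.6 = -4
Largest |e| is 6 at x = 6, residual 6.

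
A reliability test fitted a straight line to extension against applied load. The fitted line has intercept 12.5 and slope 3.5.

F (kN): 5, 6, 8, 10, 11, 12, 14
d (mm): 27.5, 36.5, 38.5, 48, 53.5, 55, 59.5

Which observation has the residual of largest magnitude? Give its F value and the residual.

F = 6, r = 3

F=5: ŷ = 12.5 + 3.5·5 = 30; r = 27.5 − 30 = -2.5
F=6: ŷ = 12.5 + 3.5·6 = 33.5; r = 36.5 − 33.5 = 3
F=8: ŷ = 12.5 + 3.5·8 = 40.5; r = 38.5 − 40.5 = -2
F=10: ŷ = 12.5 + 3.5·10 = 47.5; r = 48 − 47.5 = 0.5
F=11: ŷ = 12.5 + 3.5·11 = 51; r = 53.5 − 51 = 2.5
F=12: ŷ = 12.5 + 3.5·12 = 54.5; r = 55 − 54.5 = 0.5
F=14: ŷ = 12.5 + 3.5·14 = 61.5; r = 59.5 − 61.5 = -2
Largest |r| is 3 at F = 6, residual 3.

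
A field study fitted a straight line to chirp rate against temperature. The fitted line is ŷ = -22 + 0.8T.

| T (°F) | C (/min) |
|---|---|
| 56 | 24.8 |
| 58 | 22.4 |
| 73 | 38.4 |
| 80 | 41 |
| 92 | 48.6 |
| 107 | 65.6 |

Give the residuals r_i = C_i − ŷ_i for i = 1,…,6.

2, -2, 2, -1, -3, 2

T=56: ŷ = -22 + 0.8·56 = 22.8; r = 24.8 − 22.8 = 2
T=58: ŷ = -22 + 0.8·58 = 24.4; r = 22.4 − 24.4 = -2
T=73: ŷ = -22 + 0.8·73 = 36.4; r = 38.4 − 36.4 = 2
T=80: ŷ = -22 + 0.8·80 = 42; r = 41 − 42 = -1
T=92: ŷ = -22 + 0.8·92 = 51.6; r = 48.6 − 51.6 = -3
T=107: ŷ = -22 + 0.8·107 = 63.6; r = 65.6 − 63.6 = 2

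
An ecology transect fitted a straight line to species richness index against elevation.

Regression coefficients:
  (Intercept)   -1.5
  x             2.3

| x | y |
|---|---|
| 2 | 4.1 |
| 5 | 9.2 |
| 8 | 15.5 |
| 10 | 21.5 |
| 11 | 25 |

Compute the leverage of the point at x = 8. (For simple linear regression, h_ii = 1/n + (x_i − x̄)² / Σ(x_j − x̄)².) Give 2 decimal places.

x̄ = (2 + 5 + 8 + 10 + 11)/5 = 7.2
Σ(x − x̄)² = 27.04 + 4.84 + 0.64 + 7.84 + 14.44 = 54.8
h = 1/5 + (0.8)²/54.8 = 0.2 + 0.0116788 = 0.21

h = 0.21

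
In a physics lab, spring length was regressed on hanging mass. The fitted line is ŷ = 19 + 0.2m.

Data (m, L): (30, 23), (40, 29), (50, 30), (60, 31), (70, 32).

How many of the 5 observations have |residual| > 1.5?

2

m=30: ŷ = 19 + 0.2·30 = 25; e = 23 − 25 = -2
m=40: ŷ = 19 + 0.2·40 = 27; e = 29 − 27 = 2
m=50: ŷ = 19 + 0.2·50 = 29; e = 30 − 29 = 1
m=60: ŷ = 19 + 0.2·60 = 31; e = 31 − 31 = 0
m=70: ŷ = 19 + 0.2·70 = 33; e = 32 − 33 = -1
|e| > 1.5: m=30 (|e|=2), m=40 (|e|=2) → 2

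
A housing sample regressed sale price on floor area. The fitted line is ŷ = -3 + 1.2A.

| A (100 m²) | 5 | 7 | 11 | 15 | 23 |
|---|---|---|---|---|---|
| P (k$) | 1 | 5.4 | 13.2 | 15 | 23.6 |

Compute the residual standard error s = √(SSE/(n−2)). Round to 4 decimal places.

A=5: ŷ = -3 + 1.2·5 = 3; r = 1 − 3 = -2
A=7: ŷ = -3 + 1.2·7 = 5.4; r = 5.4 − 5.4 = 0
A=11: ŷ = -3 + 1.2·11 = 10.2; r = 13.2 − 10.2 = 3
A=15: ŷ = -3 + 1.2·15 = 15; r = 15 − 15 = 0
A=23: ŷ = -3 + 1.2·23 = 24.6; r = 23.6 − 24.6 = -1
SSE = 4 + 0 + 9 + 0 + 1 = 14
s = √(14/3) = √4.66667 ≈ 2.1602

s = 2.1602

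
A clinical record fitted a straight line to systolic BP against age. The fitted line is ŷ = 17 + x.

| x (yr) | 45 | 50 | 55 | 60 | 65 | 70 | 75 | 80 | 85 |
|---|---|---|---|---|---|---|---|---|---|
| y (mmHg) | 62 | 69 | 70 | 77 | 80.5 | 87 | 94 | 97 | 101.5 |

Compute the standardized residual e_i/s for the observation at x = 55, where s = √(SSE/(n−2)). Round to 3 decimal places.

-1.390

x=45: ŷ = 17 + 45 = 62; e = 62 − 62 = 0
x=50: ŷ = 17 + 50 = 67; e = 69 − 67 = 2
x=55: ŷ = 17 + 55 = 72; e = 70 − 72 = -2
x=60: ŷ = 17 + 60 = 77; e = 77 − 77 = 0
x=65: ŷ = 17 + 65 = 82; e = 80.5 − 82 = -1.5
x=70: ŷ = 17 + 70 = 87; e = 87 − 87 = 0
x=75: ŷ = 17 + 75 = 92; e = 94 − 92 = 2
x=80: ŷ = 17 + 80 = 97; e = 97 − 97 = 0
x=85: ŷ = 17 + 85 = 102; e = 101.5 − 102 = -0.5
SSE = 0 + 4 + 4 + 0 + 2.25 + 0 + 4 + 0 + 0.25 = 14.5
s = √(14.5/7) = 1.43925
e/s = -2 / 1.43925 = -1.390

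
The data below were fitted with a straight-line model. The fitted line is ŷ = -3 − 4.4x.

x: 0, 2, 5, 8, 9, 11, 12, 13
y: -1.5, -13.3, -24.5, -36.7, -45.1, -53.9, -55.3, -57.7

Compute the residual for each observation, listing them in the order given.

x=0: ŷ = -3 − 4.4·0 = -3; e = -1.5 − (-3) = 1.5
x=2: ŷ = -3 − 4.4·2 = -11.8; e = -13.3 − (-11.8) = -1.5
x=5: ŷ = -3 − 4.4·5 = -25; e = -24.5 − (-25) = 0.5
x=8: ŷ = -3 − 4.4·8 = -38.2; e = -36.7 − (-38.2) = 1.5
x=9: ŷ = -3 − 4.4·9 = -42.6; e = -45.1 − (-42.6) = -2.5
x=11: ŷ = -3 − 4.4·11 = -51.4; e = -53.9 − (-51.4) = -2.5
x=12: ŷ = -3 − 4.4·12 = -55.8; e = -55.3 − (-55.8) = 0.5
x=13: ŷ = -3 − 4.4·13 = -60.2; e = -57.7 − (-60.2) = 2.5

1.5, -1.5, 0.5, 1.5, -2.5, -2.5, 0.5, 2.5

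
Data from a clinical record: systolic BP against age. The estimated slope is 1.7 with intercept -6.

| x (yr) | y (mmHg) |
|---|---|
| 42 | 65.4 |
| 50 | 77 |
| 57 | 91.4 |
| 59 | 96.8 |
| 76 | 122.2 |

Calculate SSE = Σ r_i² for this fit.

SSE = 11.5

x=42: ŷ = -6 + 1.7·42 = 65.4; r = 65.4 − 65.4 = 0
x=50: ŷ = -6 + 1.7·50 = 79; r = 77 − 79 = -2
x=57: ŷ = -6 + 1.7·57 = 90.9; r = 91.4 − 90.9 = 0.5
x=59: ŷ = -6 + 1.7·59 = 94.3; r = 96.8 − 94.3 = 2.5
x=76: ŷ = -6 + 1.7·76 = 123.2; r = 122.2 − 123.2 = -1
SSE = 0 + 4 + 0.25 + 6.25 + 1 = 11.5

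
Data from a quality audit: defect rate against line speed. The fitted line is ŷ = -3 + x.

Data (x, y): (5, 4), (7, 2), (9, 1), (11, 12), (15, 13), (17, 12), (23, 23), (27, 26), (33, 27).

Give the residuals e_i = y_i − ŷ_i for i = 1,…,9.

x=5: ŷ = -3 + 5 = 2; e = 4 − 2 = 2
x=7: ŷ = -3 + 7 = 4; e = 2 − 4 = -2
x=9: ŷ = -3 + 9 = 6; e = 1 − 6 = -5
x=11: ŷ = -3 + 11 = 8; e = 12 − 8 = 4
x=15: ŷ = -3 + 15 = 12; e = 13 − 12 = 1
x=17: ŷ = -3 + 17 = 14; e = 12 − 14 = -2
x=23: ŷ = -3 + 23 = 20; e = 23 − 20 = 3
x=27: ŷ = -3 + 27 = 24; e = 26 − 24 = 2
x=33: ŷ = -3 + 33 = 30; e = 27 − 30 = -3

2, -2, -5, 4, 1, -2, 3, 2, -3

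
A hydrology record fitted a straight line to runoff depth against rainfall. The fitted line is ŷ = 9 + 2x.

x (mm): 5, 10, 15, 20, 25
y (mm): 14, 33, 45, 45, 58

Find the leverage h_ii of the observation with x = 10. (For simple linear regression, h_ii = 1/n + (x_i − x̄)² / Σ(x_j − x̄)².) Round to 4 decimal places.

h = 0.3000

x̄ = (5 + 10 + 15 + 20 + 25)/5 = 15
Σ(x − x̄)² = 100 + 25 + 0 + 25 + 100 = 250
h = 1/5 + (-5)²/250 = 0.2 + 0.1 = 0.3000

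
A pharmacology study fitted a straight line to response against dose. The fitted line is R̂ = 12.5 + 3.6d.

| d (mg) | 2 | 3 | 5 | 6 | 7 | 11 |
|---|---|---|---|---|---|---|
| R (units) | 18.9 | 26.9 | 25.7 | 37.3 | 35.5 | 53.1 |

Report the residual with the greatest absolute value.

e = -4.8

d=2: R̂ = 12.5 + 3.6·2 = 19.7; e = 18.9 − 19.7 = -0.8
d=3: R̂ = 12.5 + 3.6·3 = 23.3; e = 26.9 − 23.3 = 3.6
d=5: R̂ = 12.5 + 3.6·5 = 30.5; e = 25.7 − 30.5 = -4.8
d=6: R̂ = 12.5 + 3.6·6 = 34.1; e = 37.3 − 34.1 = 3.2
d=7: R̂ = 12.5 + 3.6·7 = 37.7; e = 35.5 − 37.7 = -2.2
d=11: R̂ = 12.5 + 3.6·11 = 52.1; e = 53.1 − 52.1 = 1
Largest |e| is 4.8 at d = 5, residual -4.8.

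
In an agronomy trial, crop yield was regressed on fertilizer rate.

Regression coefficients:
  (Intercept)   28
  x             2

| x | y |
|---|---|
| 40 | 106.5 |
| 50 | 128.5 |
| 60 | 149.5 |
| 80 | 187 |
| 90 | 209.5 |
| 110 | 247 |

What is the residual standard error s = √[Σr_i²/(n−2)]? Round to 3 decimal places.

s = 1.500

x=40: ŷ = 28 + 2·40 = 108; r = 106.5 − 108 = -1.5
x=50: ŷ = 28 + 2·50 = 128; r = 128.5 − 128 = 0.5
x=60: ŷ = 28 + 2·60 = 148; r = 149.5 − 148 = 1.5
x=80: ŷ = 28 + 2·80 = 188; r = 187 − 188 = -1
x=90: ŷ = 28 + 2·90 = 208; r = 209.5 − 208 = 1.5
x=110: ŷ = 28 + 2·110 = 248; r = 247 − 248 = -1
SSE = 2.25 + 0.25 + 2.25 + 1 + 2.25 + 1 = 9
s = √(9/4) = √2.25 ≈ 1.500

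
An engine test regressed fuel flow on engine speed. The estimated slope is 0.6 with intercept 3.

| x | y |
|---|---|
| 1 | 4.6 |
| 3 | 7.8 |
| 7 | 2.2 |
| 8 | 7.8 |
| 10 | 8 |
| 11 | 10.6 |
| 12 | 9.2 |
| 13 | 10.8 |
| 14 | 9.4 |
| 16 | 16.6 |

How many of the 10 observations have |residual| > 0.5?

x=1: ŷ = 3 + 0.6·1 = 3.6; e = 4.6 − 3.6 = 1
x=3: ŷ = 3 + 0.6·3 = 4.8; e = 7.8 − 4.8 = 3
x=7: ŷ = 3 + 0.6·7 = 7.2; e = 2.2 − 7.2 = -5
x=8: ŷ = 3 + 0.6·8 = 7.8; e = 7.8 − 7.8 = 0
x=10: ŷ = 3 + 0.6·10 = 9; e = 8 − 9 = -1
x=11: ŷ = 3 + 0.6·11 = 9.6; e = 10.6 − 9.6 = 1
x=12: ŷ = 3 + 0.6·12 = 10.2; e = 9.2 − 10.2 = -1
x=13: ŷ = 3 + 0.6·13 = 10.8; e = 10.8 − 10.8 = 0
x=14: ŷ = 3 + 0.6·14 = 11.4; e = 9.4 − 11.4 = -2
x=16: ŷ = 3 + 0.6·16 = 12.6; e = 16.6 − 12.6 = 4
|e| > 0.5: x=1 (|e|=1), x=3 (|e|=3), x=7 (|e|=5), x=10 (|e|=1), x=11 (|e|=1), x=12 (|e|=1), x=14 (|e|=2), x=16 (|e|=4) → 8

8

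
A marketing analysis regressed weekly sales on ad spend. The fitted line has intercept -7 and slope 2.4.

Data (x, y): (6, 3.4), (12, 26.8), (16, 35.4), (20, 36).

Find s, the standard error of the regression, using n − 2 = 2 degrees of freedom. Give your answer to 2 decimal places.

s = 6.40

x=6: ŷ = -7 + 2.4·6 = 7.4; r = 3.4 − 7.4 = -4
x=12: ŷ = -7 + 2.4·12 = 21.8; r = 26.8 − 21.8 = 5
x=16: ŷ = -7 + 2.4·16 = 31.4; r = 35.4 − 31.4 = 4
x=20: ŷ = -7 + 2.4·20 = 41; r = 36 − 41 = -5
SSE = 16 + 25 + 16 + 25 = 82
s = √(82/2) = √41 ≈ 6.40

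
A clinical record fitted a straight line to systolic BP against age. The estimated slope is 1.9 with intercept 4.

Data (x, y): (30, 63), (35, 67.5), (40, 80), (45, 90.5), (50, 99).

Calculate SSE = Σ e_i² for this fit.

SSE = 14

x=30: ŷ = 4 + 1.9·30 = 61; e = 63 − 61 = 2
x=35: ŷ = 4 + 1.9·35 = 70.5; e = 67.5 − 70.5 = -3
x=40: ŷ = 4 + 1.9·40 = 80; e = 80 − 80 = 0
x=45: ŷ = 4 + 1.9·45 = 89.5; e = 90.5 − 89.5 = 1
x=50: ŷ = 4 + 1.9·50 = 99; e = 99 − 99 = 0
SSE = 4 + 9 + 0 + 1 + 0 = 14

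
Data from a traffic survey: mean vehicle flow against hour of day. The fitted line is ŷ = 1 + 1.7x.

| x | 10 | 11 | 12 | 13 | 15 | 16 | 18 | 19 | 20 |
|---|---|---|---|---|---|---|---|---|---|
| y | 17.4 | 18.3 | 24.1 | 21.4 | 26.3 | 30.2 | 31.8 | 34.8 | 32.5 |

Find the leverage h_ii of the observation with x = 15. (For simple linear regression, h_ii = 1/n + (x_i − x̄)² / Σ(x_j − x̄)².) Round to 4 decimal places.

h = 0.1112

x̄ = (10 + 11 + 12 + 13 + 15 + 16 + 18 + 19 + 20)/9 = 14.8889
Σ(x − x̄)² = 23.9012 + 15.1235 + 8.34568 + 3.5679 + 0.0123457 + 1.23457 + 9.67901 + 16.9012 + 26.1235 = 104.889
h = 1/9 + (0.111111)²/104.889 = 0.111111 + 0.000117702 = 0.1112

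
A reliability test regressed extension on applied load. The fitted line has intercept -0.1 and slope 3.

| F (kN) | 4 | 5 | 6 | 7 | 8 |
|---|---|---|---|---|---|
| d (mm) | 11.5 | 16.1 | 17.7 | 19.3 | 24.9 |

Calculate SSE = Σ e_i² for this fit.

SSE = 5.2

F=4: ŷ = -0.1 + 3·4 = 11.9; e = 11.5 − 11.9 = -0.4
F=5: ŷ = -0.1 + 3·5 = 14.9; e = 16.1 − 14.9 = 1.2
F=6: ŷ = -0.1 + 3·6 = 17.9; e = 17.7 − 17.9 = -0.2
F=7: ŷ = -0.1 + 3·7 = 20.9; e = 19.3 − 20.9 = -1.6
F=8: ŷ = -0.1 + 3·8 = 23.9; e = 24.9 − 23.9 = 1
SSE = 0.16 + 1.44 + 0.04 + 2.56 + 1 = 5.2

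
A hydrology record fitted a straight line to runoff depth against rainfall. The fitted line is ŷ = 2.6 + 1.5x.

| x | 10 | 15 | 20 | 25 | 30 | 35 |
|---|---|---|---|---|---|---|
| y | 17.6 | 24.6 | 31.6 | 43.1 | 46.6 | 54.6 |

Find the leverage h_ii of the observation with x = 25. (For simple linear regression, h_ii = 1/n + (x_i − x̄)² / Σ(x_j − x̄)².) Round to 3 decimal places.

h = 0.181

x̄ = (10 + 15 + 20 + 25 + 30 + 35)/6 = 22.5
Σ(x − x̄)² = 156.25 + 56.25 + 6.25 + 6.25 + 56.25 + 156.25 = 437.5
h = 1/6 + (2.5)²/437.5 = 0.166667 + 0.0142857 = 0.181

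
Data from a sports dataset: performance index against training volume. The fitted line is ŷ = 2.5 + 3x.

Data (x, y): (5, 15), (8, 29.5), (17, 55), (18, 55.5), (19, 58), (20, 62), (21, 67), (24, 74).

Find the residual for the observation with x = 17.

ŷ = 2.5 + 3·17 = 53.5
e = 55 − 53.5 = 1.5

e = 1.5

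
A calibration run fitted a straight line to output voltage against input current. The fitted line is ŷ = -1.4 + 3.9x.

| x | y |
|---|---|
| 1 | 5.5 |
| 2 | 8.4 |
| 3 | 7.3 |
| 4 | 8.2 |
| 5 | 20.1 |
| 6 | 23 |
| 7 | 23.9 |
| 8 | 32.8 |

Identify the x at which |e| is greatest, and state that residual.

x = 4, e = -6

x=1: ŷ = -1.4 + 3.9·1 = 2.5; e = 5.5 − 2.5 = 3
x=2: ŷ = -1.4 + 3.9·2 = 6.4; e = 8.4 − 6.4 = 2
x=3: ŷ = -1.4 + 3.9·3 = 10.3; e = 7.3 − 10.3 = -3
x=4: ŷ = -1.4 + 3.9·4 = 14.2; e = 8.2 − 14.2 = -6
x=5: ŷ = -1.4 + 3.9·5 = 18.1; e = 20.1 − 18.1 = 2
x=6: ŷ = -1.4 + 3.9·6 = 22; e = 23 − 22 = 1
x=7: ŷ = -1.4 + 3.9·7 = 25.9; e = 23.9 − 25.9 = -2
x=8: ŷ = -1.4 + 3.9·8 = 29.8; e = 32.8 − 29.8 = 3
Largest |e| is 6 at x = 4, residual -6.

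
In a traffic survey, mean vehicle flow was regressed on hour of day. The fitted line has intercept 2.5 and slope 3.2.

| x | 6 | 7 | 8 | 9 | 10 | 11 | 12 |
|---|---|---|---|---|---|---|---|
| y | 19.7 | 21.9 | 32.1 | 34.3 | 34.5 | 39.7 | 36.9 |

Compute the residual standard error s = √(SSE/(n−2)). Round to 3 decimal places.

x=6: ŷ = 2.5 + 3.2·6 = 21.7; r = 19.7 − 21.7 = -2
x=7: ŷ = 2.5 + 3.2·7 = 24.9; r = 21.9 − 24.9 = -3
x=8: ŷ = 2.5 + 3.2·8 = 28.1; r = 32.1 − 28.1 = 4
x=9: ŷ = 2.5 + 3.2·9 = 31.3; r = 34.3 − 31.3 = 3
x=10: ŷ = 2.5 + 3.2·10 = 34.5; r = 34.5 − 34.5 = 0
x=11: ŷ = 2.5 + 3.2·11 = 37.7; r = 39.7 − 37.7 = 2
x=12: ŷ = 2.5 + 3.2·12 = 40.9; r = 36.9 − 40.9 = -4
SSE = 4 + 9 + 16 + 9 + 0 + 4 + 16 = 58
s = √(58/5) = √11.6 ≈ 3.406

s = 3.406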